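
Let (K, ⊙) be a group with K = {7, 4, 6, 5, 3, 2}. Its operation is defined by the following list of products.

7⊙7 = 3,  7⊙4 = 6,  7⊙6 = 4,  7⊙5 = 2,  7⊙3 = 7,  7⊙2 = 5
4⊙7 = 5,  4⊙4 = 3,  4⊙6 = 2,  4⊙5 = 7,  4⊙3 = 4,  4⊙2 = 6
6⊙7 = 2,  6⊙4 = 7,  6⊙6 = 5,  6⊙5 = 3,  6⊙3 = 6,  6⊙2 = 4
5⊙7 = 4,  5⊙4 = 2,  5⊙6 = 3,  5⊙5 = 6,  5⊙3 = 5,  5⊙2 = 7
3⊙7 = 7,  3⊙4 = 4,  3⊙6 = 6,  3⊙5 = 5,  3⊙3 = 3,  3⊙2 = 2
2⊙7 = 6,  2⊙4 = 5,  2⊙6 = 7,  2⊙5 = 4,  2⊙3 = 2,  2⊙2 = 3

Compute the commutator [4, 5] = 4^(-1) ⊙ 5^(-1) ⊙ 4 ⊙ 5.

6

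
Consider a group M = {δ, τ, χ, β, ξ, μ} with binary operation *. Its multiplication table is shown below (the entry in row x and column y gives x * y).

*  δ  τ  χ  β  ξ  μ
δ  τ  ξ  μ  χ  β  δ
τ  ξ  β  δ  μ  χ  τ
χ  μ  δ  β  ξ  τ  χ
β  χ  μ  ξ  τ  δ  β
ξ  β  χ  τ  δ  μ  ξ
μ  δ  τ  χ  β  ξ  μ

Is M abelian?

Yes

Check whether the table is symmetric across its main diagonal.
Every entry (row x, col y) equals the entry (row y, col x), so M is abelian.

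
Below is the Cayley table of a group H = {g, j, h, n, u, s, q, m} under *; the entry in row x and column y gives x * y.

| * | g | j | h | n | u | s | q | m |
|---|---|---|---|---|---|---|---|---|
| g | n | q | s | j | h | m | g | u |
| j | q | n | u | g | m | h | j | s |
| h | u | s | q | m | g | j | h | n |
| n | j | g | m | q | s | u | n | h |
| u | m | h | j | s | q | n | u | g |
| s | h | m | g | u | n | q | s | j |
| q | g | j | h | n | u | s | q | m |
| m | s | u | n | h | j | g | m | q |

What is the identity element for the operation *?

The identity e satisfies e * x = x for all x, so its row in the table reproduces the column headers.
Row q reads: g, j, h, n, u, s, q, m — exactly the header order. So q is the identity.

q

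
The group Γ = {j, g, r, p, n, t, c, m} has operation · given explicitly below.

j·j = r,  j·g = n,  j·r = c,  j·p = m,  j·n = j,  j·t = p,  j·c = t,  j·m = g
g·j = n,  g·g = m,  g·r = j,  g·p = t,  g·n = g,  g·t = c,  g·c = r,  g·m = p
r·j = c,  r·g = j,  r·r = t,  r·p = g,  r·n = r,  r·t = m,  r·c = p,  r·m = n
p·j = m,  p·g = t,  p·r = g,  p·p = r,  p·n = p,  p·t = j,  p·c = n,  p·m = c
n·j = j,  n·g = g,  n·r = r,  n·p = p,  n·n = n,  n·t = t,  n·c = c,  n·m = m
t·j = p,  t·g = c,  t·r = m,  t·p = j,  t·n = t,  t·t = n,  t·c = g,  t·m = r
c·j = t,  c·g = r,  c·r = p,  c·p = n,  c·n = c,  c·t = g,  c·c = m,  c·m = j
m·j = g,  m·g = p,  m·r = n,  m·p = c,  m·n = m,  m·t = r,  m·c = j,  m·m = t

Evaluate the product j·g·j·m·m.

p

j·g = n
n·j = j
j·m = g
g·m = p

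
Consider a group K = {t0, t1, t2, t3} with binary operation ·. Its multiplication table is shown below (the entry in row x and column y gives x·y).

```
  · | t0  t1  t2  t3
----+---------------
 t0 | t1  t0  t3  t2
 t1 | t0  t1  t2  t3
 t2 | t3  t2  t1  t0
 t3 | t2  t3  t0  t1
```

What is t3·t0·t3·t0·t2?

t2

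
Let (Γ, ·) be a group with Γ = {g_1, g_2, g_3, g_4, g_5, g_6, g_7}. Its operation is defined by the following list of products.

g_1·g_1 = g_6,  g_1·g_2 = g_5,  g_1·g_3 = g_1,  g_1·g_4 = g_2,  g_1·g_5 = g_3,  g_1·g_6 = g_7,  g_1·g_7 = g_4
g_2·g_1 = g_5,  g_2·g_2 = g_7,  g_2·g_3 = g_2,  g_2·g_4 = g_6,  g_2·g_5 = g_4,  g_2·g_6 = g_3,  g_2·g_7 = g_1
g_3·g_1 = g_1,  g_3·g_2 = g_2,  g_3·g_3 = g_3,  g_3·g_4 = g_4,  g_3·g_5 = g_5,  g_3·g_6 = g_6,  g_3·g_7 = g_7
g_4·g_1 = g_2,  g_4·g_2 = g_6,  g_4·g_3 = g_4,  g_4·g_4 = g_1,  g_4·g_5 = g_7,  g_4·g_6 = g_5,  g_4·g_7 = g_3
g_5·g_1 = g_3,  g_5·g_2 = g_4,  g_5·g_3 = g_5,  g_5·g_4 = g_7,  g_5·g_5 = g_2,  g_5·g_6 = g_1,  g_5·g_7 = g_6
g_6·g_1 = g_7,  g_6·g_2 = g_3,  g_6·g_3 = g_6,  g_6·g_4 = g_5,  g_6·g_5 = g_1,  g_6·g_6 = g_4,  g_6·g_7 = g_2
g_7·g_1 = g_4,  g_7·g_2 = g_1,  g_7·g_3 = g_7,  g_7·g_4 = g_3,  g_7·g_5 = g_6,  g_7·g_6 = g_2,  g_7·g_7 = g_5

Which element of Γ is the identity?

The identity e satisfies e·x = x for all x, so its row in the table reproduces the column headers.
Row g_3 reads: g_1, g_2, g_3, g_4, g_5, g_6, g_7 — exactly the header order. So g_3 is the identity.

g_3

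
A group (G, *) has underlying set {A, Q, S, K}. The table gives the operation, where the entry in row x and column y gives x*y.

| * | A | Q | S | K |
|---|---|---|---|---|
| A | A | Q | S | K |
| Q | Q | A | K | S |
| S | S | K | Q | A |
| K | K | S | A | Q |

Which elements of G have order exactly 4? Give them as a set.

Identity is A. Compute the order of each non-identity element by repeated multiplication:
  Q: Q → A  (order 2)
  S: S → Q → K → A  (order 4)
  K: K → Q → S → A  (order 4)
Elements of order 4: {K, S}.
(Structurally, G here is isomorphic to the cyclic group Z_4.)

{K, S}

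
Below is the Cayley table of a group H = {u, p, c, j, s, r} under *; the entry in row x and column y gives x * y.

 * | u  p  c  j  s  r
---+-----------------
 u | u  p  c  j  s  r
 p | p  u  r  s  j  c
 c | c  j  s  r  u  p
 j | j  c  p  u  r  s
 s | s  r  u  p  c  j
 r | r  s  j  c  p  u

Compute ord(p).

2

The identity element is u (its row matches the header).
p^1 = p
p^2 = p * p = u
The first power of p equal to the identity is p^2, so ord(p) = 2.
(Structurally, H here is isomorphic to the symmetric group S_3.)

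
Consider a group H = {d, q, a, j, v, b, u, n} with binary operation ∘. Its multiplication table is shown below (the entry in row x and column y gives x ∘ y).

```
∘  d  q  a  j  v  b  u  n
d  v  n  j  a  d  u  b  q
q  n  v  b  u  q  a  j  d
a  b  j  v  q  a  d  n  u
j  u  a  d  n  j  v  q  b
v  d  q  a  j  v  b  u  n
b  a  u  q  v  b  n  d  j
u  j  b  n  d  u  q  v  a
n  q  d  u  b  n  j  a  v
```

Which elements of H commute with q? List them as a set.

Compare row q with column q entry by entry.
n ∘ q = d = q ∘ n, so n commutes with q.
a ∘ q = j but q ∘ a = b, so a does not.
Collecting the elements that commute with q: C(q) = {d, n, q, v}.

{d, n, q, v}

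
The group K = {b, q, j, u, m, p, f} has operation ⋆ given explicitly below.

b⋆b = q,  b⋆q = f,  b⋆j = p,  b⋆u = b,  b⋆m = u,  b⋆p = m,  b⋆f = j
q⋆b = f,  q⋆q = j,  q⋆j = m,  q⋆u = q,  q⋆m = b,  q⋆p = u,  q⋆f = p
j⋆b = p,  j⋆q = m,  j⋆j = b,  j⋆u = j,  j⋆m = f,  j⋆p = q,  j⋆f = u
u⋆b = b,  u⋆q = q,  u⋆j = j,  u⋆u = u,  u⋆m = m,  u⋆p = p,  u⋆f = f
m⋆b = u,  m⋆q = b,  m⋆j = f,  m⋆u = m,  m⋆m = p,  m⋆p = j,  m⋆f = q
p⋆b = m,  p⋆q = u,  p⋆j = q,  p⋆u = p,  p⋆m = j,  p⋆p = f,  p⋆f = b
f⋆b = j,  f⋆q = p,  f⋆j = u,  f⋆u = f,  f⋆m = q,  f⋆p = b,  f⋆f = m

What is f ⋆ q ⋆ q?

f ⋆ q = p
p ⋆ q = u

u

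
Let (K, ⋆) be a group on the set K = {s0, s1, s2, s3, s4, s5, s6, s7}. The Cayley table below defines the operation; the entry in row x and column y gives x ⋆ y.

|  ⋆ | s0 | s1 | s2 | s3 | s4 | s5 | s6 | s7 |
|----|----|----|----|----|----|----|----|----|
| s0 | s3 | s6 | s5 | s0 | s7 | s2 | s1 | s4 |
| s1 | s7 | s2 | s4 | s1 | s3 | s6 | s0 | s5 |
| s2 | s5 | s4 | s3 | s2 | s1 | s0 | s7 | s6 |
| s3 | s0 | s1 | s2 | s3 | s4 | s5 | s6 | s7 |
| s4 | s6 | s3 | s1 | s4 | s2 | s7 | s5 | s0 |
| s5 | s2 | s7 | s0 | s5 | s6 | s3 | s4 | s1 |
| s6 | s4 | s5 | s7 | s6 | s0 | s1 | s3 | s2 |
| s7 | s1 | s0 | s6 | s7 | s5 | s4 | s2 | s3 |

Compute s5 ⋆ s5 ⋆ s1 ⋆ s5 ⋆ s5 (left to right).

s5 ⋆ s5 = s3
s3 ⋆ s1 = s1
s1 ⋆ s5 = s6
s6 ⋆ s5 = s1

s1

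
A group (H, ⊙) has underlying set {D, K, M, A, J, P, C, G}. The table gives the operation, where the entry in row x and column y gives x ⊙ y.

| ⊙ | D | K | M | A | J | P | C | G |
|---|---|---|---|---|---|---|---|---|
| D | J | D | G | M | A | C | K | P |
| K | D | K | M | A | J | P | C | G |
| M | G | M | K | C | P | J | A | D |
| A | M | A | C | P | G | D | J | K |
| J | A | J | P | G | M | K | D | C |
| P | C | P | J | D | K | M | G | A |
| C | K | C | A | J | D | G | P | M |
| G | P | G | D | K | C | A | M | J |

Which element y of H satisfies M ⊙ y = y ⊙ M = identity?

M

First locate the identity: row K matches the header, so K is the identity.
Scan row M for K: M ⊙ M = K. Hence M^(-1) = M.
(Structurally, H here is isomorphic to the cyclic group Z_8.)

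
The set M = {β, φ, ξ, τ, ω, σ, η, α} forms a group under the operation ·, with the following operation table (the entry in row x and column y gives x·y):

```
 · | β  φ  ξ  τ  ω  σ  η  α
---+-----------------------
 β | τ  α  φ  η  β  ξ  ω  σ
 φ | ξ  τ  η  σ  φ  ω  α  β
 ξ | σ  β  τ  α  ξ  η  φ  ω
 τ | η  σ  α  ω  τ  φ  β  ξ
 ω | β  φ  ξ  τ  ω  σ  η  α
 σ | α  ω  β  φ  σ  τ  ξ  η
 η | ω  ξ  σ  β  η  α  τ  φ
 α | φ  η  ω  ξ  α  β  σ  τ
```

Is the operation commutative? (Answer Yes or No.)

φ·α = β but α·φ = η.
Since φ and α do not commute, M is not abelian.

No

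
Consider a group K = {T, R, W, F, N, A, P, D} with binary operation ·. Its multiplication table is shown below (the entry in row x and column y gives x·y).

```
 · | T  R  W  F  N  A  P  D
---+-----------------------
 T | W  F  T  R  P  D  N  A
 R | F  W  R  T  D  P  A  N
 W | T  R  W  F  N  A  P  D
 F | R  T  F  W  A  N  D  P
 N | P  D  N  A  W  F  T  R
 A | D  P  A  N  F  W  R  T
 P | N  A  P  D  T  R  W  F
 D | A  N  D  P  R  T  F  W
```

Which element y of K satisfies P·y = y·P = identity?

First locate the identity: row W matches the header, so W is the identity.
Scan row P for W: P·P = W. Hence P^(-1) = P.
(Structurally, K here is isomorphic to the elementary abelian group (Z_2)^3.)

P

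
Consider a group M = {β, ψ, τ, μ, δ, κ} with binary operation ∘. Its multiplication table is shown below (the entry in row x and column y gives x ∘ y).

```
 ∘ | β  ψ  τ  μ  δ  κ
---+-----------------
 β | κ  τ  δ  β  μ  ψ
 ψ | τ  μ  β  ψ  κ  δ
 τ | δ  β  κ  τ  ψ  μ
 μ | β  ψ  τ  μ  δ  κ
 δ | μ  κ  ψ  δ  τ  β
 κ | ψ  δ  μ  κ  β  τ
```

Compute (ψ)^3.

ψ

ψ^1 = ψ
ψ^2 = ψ ∘ ψ = μ
ψ^3 = μ ∘ ψ = ψ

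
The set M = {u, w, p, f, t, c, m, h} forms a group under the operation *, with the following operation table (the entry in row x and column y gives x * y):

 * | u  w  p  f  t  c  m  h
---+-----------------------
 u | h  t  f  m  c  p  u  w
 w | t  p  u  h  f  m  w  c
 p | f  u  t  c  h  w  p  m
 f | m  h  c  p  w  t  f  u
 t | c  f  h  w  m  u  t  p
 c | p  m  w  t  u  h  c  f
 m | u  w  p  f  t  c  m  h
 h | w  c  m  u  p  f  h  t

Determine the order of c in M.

The identity element is m (its row matches the header).
c^1 = c
c^2 = c * c = h
c^3 = h * c = f
c^4 = f * c = t
c^5 = t * c = u
c^6 = u * c = p
c^7 = p * c = w
c^8 = w * c = m
The first power of c equal to the identity is c^8, so ord(c) = 8.

8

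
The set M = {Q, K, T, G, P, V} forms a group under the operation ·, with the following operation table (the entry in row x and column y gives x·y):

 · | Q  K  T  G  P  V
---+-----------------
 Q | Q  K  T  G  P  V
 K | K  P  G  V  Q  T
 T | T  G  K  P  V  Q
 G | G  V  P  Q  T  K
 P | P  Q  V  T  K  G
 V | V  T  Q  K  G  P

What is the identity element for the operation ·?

Q

The identity e satisfies e·x = x for all x, so its row in the table reproduces the column headers.
Row Q reads: Q, K, T, G, P, V — exactly the header order. So Q is the identity.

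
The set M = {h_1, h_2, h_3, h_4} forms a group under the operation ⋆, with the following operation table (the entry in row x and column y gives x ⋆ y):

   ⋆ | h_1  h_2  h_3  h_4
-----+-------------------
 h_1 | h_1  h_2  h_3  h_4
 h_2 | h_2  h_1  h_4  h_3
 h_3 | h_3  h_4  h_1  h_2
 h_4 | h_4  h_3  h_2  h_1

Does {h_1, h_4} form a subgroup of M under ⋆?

{h_1, h_4} contains the identity h_1.
Checking products: every product of two elements of {h_1, h_4} (read from the table) lies in {h_1, h_4}, so the set is closed.
In a finite group, a nonempty closed subset is a subgroup. So {h_1, h_4} ≤ M.
(Structurally, M here is isomorphic to the Klein four-group V_4.)

Yes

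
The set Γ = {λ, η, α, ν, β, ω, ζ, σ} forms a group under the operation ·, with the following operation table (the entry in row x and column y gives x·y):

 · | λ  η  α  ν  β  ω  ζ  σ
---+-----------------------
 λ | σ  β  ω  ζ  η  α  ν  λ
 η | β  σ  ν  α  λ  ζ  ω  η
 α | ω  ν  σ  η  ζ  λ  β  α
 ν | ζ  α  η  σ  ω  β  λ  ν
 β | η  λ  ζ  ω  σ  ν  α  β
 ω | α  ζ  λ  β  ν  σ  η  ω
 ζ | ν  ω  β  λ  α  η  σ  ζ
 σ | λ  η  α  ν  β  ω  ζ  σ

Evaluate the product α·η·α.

α·η = ν
ν·α = η

η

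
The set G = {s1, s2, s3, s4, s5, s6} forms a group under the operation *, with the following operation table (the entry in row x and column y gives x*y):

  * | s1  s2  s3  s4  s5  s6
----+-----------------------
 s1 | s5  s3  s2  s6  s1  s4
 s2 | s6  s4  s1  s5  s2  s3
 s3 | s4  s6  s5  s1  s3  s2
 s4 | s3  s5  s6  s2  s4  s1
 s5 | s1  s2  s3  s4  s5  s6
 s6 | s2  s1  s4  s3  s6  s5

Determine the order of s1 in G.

2

The identity element is s5 (its row matches the header).
s1^1 = s1
s1^2 = s1*s1 = s5
The first power of s1 equal to the identity is s1^2, so ord(s1) = 2.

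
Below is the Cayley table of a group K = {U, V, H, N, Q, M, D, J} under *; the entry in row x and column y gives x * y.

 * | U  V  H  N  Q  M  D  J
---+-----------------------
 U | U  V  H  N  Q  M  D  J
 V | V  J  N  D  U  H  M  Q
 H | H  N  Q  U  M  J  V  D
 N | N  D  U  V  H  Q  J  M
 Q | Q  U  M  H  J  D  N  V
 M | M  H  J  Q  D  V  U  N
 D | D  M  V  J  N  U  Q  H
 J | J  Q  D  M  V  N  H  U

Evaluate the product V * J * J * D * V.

V * J = Q
Q * J = V
V * D = M
M * V = H

H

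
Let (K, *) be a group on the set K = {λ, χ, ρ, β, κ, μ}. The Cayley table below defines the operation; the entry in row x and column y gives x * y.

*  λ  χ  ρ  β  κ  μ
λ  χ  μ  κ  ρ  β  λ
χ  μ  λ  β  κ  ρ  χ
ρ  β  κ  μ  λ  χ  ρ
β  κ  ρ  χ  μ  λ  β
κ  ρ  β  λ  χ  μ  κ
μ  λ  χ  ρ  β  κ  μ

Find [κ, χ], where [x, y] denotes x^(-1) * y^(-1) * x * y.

Identity is μ; from the table κ^(-1) = κ and χ^(-1) = λ.
κ * λ = ρ
ρ * κ = χ
χ * χ = λ

λ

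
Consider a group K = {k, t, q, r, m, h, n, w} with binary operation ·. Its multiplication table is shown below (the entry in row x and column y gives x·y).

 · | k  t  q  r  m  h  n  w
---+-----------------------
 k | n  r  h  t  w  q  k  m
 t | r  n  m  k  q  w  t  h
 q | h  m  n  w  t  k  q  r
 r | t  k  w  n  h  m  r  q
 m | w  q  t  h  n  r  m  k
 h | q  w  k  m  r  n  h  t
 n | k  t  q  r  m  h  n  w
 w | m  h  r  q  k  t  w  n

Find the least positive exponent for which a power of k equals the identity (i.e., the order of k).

2

The identity element is n (its row matches the header).
k^1 = k
k^2 = k·k = n
The first power of k equal to the identity is k^2, so ord(k) = 2.
(Structurally, K here is isomorphic to the elementary abelian group (Z_2)^3.)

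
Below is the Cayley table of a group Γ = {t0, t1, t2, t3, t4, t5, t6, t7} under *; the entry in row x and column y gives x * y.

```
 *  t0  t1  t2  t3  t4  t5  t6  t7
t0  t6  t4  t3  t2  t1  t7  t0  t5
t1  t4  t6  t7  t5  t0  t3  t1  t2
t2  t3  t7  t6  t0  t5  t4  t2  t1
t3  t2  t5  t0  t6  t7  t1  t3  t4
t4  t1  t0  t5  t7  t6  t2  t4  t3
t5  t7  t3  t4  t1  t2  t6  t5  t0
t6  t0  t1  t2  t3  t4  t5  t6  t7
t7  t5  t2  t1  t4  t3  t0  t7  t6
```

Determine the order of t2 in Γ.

The identity element is t6 (its row matches the header).
t2^1 = t2
t2^2 = t2 * t2 = t6
The first power of t2 equal to the identity is t2^2, so ord(t2) = 2.

2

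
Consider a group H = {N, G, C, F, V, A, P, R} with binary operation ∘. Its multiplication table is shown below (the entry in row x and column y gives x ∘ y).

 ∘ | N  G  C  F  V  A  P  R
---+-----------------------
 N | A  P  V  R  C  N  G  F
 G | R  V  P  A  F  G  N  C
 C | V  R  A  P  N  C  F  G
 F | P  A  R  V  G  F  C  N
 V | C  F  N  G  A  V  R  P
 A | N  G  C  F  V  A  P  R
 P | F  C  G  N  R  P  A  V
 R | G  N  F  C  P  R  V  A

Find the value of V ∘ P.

Read row V, column P: V ∘ P = R.
(Structurally, H here is isomorphic to the dihedral group D_4.)

R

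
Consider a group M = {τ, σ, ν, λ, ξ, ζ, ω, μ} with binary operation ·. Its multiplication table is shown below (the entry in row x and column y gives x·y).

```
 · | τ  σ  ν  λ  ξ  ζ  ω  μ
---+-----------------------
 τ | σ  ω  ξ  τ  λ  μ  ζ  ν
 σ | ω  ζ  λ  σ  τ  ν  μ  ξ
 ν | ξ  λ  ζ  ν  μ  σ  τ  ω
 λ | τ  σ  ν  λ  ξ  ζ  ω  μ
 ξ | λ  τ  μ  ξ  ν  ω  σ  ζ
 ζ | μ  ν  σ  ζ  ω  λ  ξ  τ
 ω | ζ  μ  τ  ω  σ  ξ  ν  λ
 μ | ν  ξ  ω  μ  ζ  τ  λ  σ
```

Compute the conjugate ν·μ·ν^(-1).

μ

The identity is λ. In row ν, the entry λ sits in column σ, so ν^(-1) = σ.
ν·μ = ω
ω·σ = μ
(Structurally, M here is isomorphic to the cyclic group Z_8.)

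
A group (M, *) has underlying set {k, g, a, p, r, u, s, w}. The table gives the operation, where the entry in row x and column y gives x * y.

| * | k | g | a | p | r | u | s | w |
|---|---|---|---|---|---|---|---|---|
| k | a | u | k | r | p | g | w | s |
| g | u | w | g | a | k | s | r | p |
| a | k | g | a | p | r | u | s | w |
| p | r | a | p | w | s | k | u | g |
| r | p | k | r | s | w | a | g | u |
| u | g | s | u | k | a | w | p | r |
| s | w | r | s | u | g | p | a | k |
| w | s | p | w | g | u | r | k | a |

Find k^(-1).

First locate the identity: row a matches the header, so a is the identity.
Scan row k for a: k * k = a. Hence k^(-1) = k.

k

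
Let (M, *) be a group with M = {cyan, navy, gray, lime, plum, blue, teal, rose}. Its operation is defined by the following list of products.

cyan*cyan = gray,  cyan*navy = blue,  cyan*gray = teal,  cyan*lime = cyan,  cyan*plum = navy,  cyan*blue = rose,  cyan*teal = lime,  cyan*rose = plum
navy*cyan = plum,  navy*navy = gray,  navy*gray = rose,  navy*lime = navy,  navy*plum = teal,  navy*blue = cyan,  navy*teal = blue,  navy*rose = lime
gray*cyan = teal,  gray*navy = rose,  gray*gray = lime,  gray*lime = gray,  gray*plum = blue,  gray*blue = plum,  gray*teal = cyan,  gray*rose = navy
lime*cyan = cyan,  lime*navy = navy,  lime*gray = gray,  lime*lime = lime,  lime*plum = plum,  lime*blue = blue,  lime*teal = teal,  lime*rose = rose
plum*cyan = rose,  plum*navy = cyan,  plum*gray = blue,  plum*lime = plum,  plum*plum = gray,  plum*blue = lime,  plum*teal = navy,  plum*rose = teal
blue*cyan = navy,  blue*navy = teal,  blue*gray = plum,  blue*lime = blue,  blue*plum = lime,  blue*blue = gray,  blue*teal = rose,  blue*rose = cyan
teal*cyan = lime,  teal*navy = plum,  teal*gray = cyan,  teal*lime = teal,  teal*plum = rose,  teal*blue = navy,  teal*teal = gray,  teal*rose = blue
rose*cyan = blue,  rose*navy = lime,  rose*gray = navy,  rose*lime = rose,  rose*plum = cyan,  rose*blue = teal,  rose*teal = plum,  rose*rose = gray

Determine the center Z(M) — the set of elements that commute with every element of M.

{gray, lime}

An element z is central iff its row equals its column in the table.
For navy: navy*teal = blue ≠ plum = teal*navy, so navy ∉ Z.
Checking each element this way leaves Z(M) = {gray, lime}.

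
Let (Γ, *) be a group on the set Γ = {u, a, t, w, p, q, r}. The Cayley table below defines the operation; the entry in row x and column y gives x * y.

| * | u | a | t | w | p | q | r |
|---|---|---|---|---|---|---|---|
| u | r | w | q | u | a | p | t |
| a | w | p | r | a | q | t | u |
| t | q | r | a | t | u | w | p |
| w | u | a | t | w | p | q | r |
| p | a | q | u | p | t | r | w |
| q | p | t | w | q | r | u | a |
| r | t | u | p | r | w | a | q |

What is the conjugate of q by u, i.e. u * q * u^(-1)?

q

The identity is w. In row u, the entry w sits in column a, so u^(-1) = a.
u * q = p
p * a = q
(Structurally, Γ here is isomorphic to the cyclic group Z_7.)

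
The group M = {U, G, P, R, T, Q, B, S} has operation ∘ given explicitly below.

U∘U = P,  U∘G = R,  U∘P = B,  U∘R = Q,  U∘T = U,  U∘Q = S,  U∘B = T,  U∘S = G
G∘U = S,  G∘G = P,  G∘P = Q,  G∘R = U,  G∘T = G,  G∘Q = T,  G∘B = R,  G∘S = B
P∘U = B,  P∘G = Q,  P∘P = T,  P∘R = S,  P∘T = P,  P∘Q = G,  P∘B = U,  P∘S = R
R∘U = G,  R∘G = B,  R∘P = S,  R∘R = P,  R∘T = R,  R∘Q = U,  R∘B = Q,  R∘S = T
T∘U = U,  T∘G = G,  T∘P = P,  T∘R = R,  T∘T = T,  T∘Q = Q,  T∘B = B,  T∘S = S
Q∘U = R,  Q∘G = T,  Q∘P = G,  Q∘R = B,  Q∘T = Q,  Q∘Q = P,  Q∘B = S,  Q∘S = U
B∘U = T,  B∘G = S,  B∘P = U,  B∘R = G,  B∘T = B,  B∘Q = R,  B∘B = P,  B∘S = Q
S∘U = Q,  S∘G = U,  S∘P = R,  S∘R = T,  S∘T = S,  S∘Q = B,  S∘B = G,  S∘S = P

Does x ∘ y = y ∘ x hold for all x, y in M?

No

S ∘ U = Q but U ∘ S = G.
Since S and U do not commute, M is not abelian.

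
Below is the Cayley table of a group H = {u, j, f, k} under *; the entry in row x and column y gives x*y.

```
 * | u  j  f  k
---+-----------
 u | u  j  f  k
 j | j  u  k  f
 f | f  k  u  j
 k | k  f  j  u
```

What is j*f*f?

j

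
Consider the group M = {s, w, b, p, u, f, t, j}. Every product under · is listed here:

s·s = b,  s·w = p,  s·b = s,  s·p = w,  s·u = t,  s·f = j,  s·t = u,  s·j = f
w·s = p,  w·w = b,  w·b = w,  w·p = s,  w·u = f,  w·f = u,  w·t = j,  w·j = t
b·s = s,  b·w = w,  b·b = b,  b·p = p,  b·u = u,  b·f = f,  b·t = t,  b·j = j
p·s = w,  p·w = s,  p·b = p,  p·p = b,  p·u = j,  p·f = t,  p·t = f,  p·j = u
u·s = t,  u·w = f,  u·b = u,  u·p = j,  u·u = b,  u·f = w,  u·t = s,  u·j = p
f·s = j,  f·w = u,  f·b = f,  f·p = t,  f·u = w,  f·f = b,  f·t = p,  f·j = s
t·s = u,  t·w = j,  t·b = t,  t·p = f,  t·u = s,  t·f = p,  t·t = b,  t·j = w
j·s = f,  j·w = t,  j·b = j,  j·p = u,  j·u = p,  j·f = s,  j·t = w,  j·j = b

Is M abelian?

Yes

Check whether the table is symmetric across its main diagonal.
Every entry (row x, col y) equals the entry (row y, col x), so M is abelian.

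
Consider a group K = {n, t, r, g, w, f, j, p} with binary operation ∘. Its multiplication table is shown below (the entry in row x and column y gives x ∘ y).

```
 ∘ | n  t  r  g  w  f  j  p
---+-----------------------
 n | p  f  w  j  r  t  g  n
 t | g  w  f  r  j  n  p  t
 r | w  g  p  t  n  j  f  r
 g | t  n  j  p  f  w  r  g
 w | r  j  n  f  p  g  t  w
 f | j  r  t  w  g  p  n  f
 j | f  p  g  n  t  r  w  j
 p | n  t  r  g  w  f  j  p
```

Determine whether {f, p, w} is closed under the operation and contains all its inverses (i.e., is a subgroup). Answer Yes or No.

w ∘ f = g, which is not in {f, p, w}.
The subset is not closed under ∘, so it is not a subgroup.

No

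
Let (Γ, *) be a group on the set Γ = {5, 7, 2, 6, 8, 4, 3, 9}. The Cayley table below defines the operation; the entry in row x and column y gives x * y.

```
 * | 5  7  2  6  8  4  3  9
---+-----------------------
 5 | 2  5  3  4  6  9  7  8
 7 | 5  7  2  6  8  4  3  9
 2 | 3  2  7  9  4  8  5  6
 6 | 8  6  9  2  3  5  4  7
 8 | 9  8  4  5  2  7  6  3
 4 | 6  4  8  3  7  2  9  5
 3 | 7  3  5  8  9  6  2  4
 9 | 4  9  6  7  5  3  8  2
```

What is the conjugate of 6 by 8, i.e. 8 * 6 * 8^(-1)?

9

The identity is 7. In row 8, the entry 7 sits in column 4, so 8^(-1) = 4.
8 * 6 = 5
5 * 4 = 9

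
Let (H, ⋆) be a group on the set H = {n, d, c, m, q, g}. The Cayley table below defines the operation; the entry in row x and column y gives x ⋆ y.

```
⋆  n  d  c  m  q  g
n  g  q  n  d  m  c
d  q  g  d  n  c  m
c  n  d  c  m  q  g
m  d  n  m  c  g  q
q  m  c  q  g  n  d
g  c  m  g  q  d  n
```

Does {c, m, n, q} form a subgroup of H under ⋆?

m ⋆ n = d, which is not in {c, m, n, q}.
The subset is not closed under ⋆, so it is not a subgroup.

No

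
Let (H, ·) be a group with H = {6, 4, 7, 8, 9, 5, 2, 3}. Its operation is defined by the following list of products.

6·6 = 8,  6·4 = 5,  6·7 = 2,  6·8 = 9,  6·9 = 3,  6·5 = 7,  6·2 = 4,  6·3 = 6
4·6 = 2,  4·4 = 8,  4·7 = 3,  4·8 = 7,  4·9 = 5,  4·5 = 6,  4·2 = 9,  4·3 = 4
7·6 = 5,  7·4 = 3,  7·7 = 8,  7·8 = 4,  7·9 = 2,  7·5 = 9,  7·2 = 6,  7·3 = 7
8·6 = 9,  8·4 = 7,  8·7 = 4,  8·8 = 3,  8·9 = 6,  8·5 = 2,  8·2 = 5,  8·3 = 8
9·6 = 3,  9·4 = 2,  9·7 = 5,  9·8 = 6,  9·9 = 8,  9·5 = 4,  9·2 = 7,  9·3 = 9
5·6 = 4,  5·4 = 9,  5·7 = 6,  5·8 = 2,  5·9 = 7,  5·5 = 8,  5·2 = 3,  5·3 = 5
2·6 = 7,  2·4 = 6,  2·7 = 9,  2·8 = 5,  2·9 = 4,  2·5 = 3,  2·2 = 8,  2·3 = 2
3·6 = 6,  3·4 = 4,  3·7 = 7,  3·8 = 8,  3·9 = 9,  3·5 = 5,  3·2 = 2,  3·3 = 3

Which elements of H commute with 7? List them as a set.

Compare row 7 with column 7 entry by entry.
4·7 = 3 = 7·4, so 4 commutes with 7.
9·7 = 5 but 7·9 = 2, so 9 does not.
Collecting the elements that commute with 7: C(7) = {3, 4, 7, 8}.

{3, 4, 7, 8}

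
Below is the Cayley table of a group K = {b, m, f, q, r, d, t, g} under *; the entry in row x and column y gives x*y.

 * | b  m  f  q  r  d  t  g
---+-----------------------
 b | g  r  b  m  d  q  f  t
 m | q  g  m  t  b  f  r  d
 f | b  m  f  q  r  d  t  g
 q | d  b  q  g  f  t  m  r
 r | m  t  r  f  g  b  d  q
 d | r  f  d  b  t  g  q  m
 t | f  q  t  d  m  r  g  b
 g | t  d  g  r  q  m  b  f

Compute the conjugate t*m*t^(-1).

The identity is f. In row t, the entry f sits in column b, so t^(-1) = b.
t*m = q
q*b = d

d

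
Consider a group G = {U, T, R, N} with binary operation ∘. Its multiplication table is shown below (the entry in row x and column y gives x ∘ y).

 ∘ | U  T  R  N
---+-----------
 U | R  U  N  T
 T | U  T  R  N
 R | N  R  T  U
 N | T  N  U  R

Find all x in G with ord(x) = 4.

Identity is T. Compute the order of each non-identity element by repeated multiplication:
  U: U → R → N → T  (order 4)
  R: R → T  (order 2)
  N: N → R → U → T  (order 4)
Elements of order 4: {N, U}.

{N, U}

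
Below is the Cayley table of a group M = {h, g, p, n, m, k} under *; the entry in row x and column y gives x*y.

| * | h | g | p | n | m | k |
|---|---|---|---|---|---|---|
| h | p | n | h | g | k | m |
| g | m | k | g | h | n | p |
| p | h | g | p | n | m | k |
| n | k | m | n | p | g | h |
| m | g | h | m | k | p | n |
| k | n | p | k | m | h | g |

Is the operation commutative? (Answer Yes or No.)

No

k*m = h but m*k = n.
Since k and m do not commute, M is not abelian.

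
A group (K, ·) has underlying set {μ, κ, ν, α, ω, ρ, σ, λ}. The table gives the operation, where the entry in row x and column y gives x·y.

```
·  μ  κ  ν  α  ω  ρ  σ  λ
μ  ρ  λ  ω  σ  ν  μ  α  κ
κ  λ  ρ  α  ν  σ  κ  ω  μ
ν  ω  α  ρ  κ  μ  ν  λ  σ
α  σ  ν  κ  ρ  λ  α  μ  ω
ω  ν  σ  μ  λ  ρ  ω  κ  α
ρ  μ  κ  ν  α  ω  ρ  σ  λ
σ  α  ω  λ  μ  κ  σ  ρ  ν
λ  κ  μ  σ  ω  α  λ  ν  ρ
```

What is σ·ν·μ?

σ·ν = λ
λ·μ = κ

κ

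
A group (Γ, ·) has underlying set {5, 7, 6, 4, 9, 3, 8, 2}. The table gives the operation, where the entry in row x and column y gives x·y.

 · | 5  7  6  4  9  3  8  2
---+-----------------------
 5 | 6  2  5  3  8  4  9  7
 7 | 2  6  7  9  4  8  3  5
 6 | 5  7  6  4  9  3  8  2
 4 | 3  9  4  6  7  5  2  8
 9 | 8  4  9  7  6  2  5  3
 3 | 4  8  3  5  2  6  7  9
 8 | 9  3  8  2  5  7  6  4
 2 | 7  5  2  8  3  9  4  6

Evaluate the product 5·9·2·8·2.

6

5·9 = 8
8·2 = 4
4·8 = 2
2·2 = 6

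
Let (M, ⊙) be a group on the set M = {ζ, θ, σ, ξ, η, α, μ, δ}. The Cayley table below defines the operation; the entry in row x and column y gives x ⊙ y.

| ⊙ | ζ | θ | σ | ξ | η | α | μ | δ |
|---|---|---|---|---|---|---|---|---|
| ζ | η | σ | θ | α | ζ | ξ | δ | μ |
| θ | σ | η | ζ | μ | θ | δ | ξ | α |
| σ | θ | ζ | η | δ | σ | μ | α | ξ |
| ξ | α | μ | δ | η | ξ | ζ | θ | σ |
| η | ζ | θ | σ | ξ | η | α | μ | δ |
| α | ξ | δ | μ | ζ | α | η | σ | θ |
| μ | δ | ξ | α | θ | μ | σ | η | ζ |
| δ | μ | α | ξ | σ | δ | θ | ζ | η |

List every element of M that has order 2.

{α, δ, ζ, θ, μ, ξ, σ}

Identity is η. Compute the order of each non-identity element by repeated multiplication:
  ζ: ζ → η  (order 2)
  θ: θ → η  (order 2)
  σ: σ → η  (order 2)
  ξ: ξ → η  (order 2)
  α: α → η  (order 2)
  μ: μ → η  (order 2)
  δ: δ → η  (order 2)
Elements of order 2: {α, δ, ζ, θ, μ, ξ, σ}.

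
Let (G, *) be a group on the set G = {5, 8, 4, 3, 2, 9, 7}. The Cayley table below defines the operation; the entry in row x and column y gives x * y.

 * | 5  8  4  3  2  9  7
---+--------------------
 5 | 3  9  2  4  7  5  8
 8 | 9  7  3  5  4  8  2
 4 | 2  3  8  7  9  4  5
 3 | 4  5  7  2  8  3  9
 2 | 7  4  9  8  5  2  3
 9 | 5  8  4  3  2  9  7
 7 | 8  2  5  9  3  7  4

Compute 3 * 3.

Read row 3, column 3: 3 * 3 = 2.
(Structurally, G here is isomorphic to the cyclic group Z_7.)

2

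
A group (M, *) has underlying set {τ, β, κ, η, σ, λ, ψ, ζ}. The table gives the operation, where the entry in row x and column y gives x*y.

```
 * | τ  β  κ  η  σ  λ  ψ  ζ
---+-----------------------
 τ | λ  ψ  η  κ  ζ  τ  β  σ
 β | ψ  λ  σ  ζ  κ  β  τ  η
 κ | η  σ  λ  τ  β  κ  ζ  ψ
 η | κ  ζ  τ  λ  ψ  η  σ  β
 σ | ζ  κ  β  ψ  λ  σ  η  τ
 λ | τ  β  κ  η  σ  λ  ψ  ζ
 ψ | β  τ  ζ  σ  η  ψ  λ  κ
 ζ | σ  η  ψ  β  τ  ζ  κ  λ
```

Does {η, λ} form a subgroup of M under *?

Yes

{η, λ} contains the identity λ.
Checking products: every product of two elements of {η, λ} (read from the table) lies in {η, λ}, so the set is closed.
In a finite group, a nonempty closed subset is a subgroup. So {η, λ} ≤ M.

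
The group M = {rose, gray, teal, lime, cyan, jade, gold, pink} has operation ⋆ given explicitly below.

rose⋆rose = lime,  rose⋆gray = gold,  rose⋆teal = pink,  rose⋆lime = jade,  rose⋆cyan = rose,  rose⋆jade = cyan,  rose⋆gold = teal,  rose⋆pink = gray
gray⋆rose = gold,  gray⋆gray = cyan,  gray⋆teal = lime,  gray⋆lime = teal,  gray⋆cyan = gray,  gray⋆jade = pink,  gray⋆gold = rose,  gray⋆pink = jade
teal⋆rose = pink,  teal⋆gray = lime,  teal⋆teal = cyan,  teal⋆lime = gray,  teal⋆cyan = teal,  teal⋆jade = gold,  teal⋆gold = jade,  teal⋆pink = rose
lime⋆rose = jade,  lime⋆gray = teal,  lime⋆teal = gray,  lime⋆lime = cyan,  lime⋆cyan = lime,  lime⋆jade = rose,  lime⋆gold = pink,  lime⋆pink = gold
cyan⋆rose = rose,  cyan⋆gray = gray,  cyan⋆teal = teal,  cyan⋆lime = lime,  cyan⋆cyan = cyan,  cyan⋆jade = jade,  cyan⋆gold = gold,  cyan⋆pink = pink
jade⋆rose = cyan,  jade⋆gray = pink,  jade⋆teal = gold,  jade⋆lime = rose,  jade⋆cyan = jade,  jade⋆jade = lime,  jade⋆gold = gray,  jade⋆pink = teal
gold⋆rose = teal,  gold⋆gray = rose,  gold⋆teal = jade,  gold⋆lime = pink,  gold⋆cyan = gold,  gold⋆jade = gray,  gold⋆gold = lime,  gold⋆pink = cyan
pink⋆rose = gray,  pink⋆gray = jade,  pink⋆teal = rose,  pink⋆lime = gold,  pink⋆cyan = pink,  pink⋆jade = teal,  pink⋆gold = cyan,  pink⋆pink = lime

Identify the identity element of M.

The identity e satisfies e ⋆ x = x for all x, so its row in the table reproduces the column headers.
Row cyan reads: rose, gray, teal, lime, cyan, jade, gold, pink — exactly the header order. So cyan is the identity.
(Structurally, M here is isomorphic to Z_2 x Z_4.)

cyan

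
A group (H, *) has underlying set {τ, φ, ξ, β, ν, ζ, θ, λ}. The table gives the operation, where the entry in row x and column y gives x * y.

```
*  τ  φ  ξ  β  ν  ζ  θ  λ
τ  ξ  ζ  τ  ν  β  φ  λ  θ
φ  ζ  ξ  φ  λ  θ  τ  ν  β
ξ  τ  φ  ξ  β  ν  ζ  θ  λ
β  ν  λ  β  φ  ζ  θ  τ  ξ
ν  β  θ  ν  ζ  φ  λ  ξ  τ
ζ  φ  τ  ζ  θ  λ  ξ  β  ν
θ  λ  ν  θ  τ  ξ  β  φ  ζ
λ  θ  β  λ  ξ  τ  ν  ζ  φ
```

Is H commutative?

Yes

Check whether the table is symmetric across its main diagonal.
Every entry (row x, col y) equals the entry (row y, col x), so H is abelian.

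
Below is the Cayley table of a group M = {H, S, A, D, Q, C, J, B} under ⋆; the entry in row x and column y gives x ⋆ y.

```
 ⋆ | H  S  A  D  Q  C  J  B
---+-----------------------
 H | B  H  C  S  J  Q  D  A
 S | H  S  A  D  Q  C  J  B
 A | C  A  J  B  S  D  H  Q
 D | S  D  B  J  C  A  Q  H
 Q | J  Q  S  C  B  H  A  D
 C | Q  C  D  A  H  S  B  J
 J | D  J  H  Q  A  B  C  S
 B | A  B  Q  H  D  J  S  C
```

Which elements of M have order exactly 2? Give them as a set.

{C}

Identity is S. Compute the order of each non-identity element by repeated multiplication:
  H: H → B → A → C → Q → J → D → S  (order 8)
  A: A → J → H → C → D → B → Q → S  (order 8)
  D: D → J → Q → C → A → B → H → S  (order 8)
  Q: Q → B → D → C → H → J → A → S  (order 8)
  C: C → S  (order 2)
  J: J → C → B → S  (order 4)
  B: B → C → J → S  (order 4)
Elements of order 2: {C}.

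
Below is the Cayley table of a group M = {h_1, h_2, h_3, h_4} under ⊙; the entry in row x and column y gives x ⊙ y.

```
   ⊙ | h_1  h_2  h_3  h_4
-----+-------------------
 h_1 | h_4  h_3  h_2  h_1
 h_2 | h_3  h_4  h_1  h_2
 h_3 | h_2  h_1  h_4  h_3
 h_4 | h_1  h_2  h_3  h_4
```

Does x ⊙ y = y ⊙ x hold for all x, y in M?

Yes

Check whether the table is symmetric across its main diagonal.
Every entry (row x, col y) equals the entry (row y, col x), so M is abelian.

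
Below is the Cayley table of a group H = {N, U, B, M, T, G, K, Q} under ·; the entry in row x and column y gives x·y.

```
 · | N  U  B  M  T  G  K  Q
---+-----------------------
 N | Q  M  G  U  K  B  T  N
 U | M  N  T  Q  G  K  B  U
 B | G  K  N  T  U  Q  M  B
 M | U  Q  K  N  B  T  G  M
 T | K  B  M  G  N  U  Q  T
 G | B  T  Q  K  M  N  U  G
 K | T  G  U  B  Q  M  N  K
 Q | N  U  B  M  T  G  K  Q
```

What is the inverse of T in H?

First locate the identity: row Q matches the header, so Q is the identity.
Scan row T for Q: T·K = Q. Hence T^(-1) = K.

K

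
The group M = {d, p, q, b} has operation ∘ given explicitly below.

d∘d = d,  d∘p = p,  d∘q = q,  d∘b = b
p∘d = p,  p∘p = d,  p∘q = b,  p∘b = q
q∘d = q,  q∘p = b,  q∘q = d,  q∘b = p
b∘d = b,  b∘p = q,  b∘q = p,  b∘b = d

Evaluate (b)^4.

b^1 = b
b^2 = b ∘ b = d
b^3 = d ∘ b = b
b^4 = b ∘ b = d

d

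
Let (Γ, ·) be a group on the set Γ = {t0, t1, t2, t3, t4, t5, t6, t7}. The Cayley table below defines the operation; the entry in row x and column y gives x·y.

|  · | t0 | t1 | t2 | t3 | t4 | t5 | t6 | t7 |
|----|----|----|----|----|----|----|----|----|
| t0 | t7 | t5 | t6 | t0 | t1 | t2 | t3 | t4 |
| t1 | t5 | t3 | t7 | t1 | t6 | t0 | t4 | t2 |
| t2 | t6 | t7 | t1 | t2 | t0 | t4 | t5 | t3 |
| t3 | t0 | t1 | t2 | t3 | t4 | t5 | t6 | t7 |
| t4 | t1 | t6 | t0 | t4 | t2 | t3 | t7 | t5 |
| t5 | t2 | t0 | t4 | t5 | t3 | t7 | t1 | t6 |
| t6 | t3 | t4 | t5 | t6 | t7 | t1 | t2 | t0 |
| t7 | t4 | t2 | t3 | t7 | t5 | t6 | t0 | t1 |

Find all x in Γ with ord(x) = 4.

{t2, t7}

Identity is t3. Compute the order of each non-identity element by repeated multiplication:
  t0: t0 → t7 → t4 → t1 → t5 → t2 → t6 → t3  (order 8)
  t1: t1 → t3  (order 2)
  t2: t2 → t1 → t7 → t3  (order 4)
  t4: t4 → t2 → t0 → t1 → t6 → t7 → t5 → t3  (order 8)
  t5: t5 → t7 → t6 → t1 → t0 → t2 → t4 → t3  (order 8)
  t6: t6 → t2 → t5 → t1 → t4 → t7 → t0 → t3  (order 8)
  t7: t7 → t1 → t2 → t3  (order 4)
Elements of order 4: {t2, t7}.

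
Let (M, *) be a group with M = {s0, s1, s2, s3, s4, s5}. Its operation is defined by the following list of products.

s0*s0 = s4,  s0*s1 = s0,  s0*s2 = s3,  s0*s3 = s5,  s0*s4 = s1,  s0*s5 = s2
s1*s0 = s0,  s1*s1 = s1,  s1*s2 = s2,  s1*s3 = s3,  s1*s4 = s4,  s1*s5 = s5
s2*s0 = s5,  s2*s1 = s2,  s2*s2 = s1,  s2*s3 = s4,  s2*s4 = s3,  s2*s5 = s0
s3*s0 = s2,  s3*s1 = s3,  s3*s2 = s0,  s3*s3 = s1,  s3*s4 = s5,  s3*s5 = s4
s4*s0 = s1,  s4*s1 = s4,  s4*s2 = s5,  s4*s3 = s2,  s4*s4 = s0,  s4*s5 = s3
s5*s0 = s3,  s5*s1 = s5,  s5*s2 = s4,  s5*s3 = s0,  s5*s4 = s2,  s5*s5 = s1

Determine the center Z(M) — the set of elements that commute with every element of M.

An element z is central iff its row equals its column in the table.
For s0: s0*s3 = s5 ≠ s2 = s3*s0, so s0 ∉ Z.
Checking each element this way leaves Z(M) = {s1}.

{s1}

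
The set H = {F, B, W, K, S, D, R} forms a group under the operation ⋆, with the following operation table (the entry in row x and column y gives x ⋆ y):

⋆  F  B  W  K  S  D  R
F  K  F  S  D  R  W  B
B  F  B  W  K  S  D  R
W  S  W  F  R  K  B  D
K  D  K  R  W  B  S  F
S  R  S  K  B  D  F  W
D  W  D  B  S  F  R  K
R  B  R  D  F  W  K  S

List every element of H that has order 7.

{D, F, K, R, S, W}

Identity is B. Compute the order of each non-identity element by repeated multiplication:
  F: F → K → D → W → S → R → B  (order 7)
  W: W → F → S → K → R → D → B  (order 7)
  K: K → W → R → F → D → S → B  (order 7)
  S: S → D → F → R → W → K → B  (order 7)
  D: D → R → K → S → F → W → B  (order 7)
  R: R → S → W → D → K → F → B  (order 7)
Elements of order 7: {D, F, K, R, S, W}.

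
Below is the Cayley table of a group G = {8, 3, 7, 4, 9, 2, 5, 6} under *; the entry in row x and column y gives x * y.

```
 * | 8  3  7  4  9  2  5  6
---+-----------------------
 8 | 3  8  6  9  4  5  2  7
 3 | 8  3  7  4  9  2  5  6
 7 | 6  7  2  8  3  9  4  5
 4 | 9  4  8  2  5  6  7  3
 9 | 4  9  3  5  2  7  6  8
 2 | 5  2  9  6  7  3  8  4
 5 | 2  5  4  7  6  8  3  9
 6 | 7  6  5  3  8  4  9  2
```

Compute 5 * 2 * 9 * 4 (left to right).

5 * 2 = 8
8 * 9 = 4
4 * 4 = 2

2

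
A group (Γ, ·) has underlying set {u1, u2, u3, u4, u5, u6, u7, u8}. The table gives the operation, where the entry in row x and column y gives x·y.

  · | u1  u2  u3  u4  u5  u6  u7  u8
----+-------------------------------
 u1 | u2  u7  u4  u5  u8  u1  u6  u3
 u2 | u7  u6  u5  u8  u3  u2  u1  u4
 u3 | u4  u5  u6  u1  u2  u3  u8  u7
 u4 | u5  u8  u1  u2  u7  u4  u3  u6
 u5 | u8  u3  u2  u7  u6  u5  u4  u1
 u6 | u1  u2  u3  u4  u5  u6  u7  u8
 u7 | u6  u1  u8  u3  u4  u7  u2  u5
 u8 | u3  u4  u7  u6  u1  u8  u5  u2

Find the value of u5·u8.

Read row u5, column u8: u5·u8 = u1.

u1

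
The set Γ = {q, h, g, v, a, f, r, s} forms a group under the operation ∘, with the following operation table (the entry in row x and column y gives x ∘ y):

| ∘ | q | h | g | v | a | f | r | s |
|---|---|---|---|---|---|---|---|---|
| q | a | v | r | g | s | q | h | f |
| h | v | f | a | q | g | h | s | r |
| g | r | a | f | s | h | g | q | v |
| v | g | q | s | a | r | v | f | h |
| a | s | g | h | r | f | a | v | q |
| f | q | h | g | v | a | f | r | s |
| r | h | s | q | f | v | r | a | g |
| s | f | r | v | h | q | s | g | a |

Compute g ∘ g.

f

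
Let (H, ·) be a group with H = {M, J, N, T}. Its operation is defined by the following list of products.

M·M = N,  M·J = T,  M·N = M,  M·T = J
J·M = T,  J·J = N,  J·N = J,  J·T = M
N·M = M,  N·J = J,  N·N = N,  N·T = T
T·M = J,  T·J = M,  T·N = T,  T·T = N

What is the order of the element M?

The identity element is N (its row matches the header).
M^1 = M
M^2 = M·M = N
The first power of M equal to the identity is M^2, so ord(M) = 2.

2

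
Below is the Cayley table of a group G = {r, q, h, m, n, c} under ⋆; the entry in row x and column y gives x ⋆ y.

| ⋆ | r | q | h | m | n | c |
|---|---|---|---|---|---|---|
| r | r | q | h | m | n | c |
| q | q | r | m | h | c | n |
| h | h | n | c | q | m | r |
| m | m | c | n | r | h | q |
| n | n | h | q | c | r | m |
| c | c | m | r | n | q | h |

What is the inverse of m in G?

m

First locate the identity: row r matches the header, so r is the identity.
Scan row m for r: m ⋆ m = r. Hence m^(-1) = m.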